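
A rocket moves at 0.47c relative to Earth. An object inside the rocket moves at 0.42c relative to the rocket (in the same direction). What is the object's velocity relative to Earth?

u = (u' + v)/(1 + u'v/c²)
Numerator: 0.42 + 0.47 = 0.89
Denominator: 1 + 0.1974 = 1.1974
u = 0.89/1.1974 = 0.7433c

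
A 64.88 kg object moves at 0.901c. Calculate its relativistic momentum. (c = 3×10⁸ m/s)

γ = 1/√(1 - 0.901²) = 2.305
v = 0.901 × 3×10⁸ = 2.703×10⁸ m/s
p = γmv = 2.305 × 64.88 × 2.703×10⁸ = 4.042×10¹⁰ kg·m/s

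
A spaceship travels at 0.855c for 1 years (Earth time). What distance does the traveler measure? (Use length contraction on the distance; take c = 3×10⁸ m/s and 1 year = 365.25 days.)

Earth distance: d = v × t = 0.855c × 1 yr = 8.0945×10¹⁵ m
γ = 1.9282
d' = d/γ = 8.0945×10¹⁵/1.9282 = 4.198×10¹⁵ m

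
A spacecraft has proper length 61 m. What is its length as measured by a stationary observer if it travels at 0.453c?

Proper length L₀ = 61 m
γ = 1/√(1 - 0.453²) = 1.1217
L = L₀/γ = 61/1.1217 = 54.38 m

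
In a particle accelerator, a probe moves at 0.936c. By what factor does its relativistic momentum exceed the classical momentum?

p_rel = γmv, p_class = mv
Ratio = γ = 1/√(1 - 0.936²)
= 1/√(0.123904) = 2.841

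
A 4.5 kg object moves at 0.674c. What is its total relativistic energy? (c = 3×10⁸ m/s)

γ = 1/√(1 - 0.674²) = 1.3537
mc² = 4.5 × (3×10⁸)² = 4.050×10¹⁷ J
E = γmc² = 1.3537 × 4.050×10¹⁷ = 5.482×10¹⁷ J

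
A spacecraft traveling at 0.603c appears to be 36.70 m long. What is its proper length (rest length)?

Contracted length L = 36.70 m
γ = 1/√(1 - 0.603²) = 1.2535
L₀ = γL = 1.2535 × 36.70 = 46.00 m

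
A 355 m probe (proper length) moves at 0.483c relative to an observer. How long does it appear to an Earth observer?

Proper length L₀ = 355 m
γ = 1/√(1 - 0.483²) = 1.14205
L = L₀/γ = 355/1.14205 = 310.8 m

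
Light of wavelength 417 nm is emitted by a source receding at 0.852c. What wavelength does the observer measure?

β = 0.852
Wavelength Doppler factor = √(1.852/0.148) = √(12.51) = 3.537
λ_obs = 417 × 3.537 = 1475 nm (redshift)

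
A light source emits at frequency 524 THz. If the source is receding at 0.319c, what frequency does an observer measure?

β = v/c = 0.319
(1-β)/(1+β) = 0.681/1.319 = 0.5163
Doppler factor = √(0.5163) = 0.7185
f_obs = 524 × 0.7185 = 376.5 THz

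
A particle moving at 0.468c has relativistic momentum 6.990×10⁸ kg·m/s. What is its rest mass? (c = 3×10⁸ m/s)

γ = 1/√(1 - 0.468²) = 1.1316
v = 0.468 × 3×10⁸ = 1.404×10⁸ m/s
m = p/(γv) = 6.990×10⁸/(1.1316 × 1.404×10⁸) = 4.400 kg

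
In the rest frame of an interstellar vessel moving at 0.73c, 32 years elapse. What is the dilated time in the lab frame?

Proper time Δt₀ = 32 years
γ = 1/√(1 - 0.73²) = 1.463
Δt = γΔt₀ = 1.463 × 32 = 46.82 years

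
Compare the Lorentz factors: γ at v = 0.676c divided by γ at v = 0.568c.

γ₁ = 1/√(1 - 0.676²) = 1.357
γ₂ = 1/√(1 - 0.568²) = 1.215
γ₁/γ₂ = 1.357/1.215 = 1.117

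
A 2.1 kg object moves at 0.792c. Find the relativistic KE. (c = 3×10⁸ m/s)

γ = 1/√(1 - 0.792²) = 1.6379
γ - 1 = 0.6379
KE = (γ-1)mc² = 0.6379 × 2.1 × (3×10⁸)² = 1.206×10¹⁷ J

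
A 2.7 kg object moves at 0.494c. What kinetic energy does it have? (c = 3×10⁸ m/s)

γ = 1/√(1 - 0.494²) = 1.15014
γ - 1 = 0.15014
KE = (γ-1)mc² = 0.15014 × 2.7 × (3×10⁸)² = 3.648×10¹⁶ J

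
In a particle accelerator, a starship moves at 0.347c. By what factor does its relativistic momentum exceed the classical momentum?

p_rel = γmv, p_class = mv
Ratio = γ = 1/√(1 - 0.347²)
= 1/√(0.879591) = 1.066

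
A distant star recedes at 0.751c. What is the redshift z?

β = 0.751
(1+β)/(1-β) = 1.751/0.249 = 7.032
√(7.032) = 2.652
z = 2.652 - 1 = 1.652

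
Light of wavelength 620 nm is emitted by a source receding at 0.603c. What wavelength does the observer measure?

β = 0.603
Wavelength Doppler factor = √(1.603/0.397) = √(4.038) = 2.009
λ_obs = 620 × 2.009 = 1246 nm (redshift)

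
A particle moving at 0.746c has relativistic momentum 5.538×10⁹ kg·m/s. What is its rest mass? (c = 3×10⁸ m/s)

γ = 1/√(1 - 0.746²) = 1.5016
v = 0.746 × 3×10⁸ = 2.238×10⁸ m/s
m = p/(γv) = 5.538×10⁹/(1.5016 × 2.238×10⁸) = 16.48 kg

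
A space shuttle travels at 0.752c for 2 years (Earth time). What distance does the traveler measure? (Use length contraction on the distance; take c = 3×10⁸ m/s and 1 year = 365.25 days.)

Earth distance: d = v × t = 0.752c × 2 yr = 1.4239×10¹⁶ m
γ = 1.5171
d' = d/γ = 1.4239×10¹⁶/1.5171 = 9.386×10¹⁵ m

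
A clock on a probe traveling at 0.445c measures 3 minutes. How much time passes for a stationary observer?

Proper time Δt₀ = 3 minutes
γ = 1/√(1 - 0.445²) = 1.1167
Δt = γΔt₀ = 1.1167 × 3 = 3.350 minutes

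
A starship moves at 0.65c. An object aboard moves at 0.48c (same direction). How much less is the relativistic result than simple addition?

Classical: u' + v = 0.48 + 0.65 = 1.13c
Relativistic: u = (0.48 + 0.65)/(1 + 0.312) = 1.13/1.312 = 0.8613c
Difference: 1.13 - 0.8613 = 0.2687c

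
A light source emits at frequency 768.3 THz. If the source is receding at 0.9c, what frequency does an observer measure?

β = v/c = 0.9
(1-β)/(1+β) = 0.1/1.9 = 0.052632
Doppler factor = √(0.052632) = 0.22942
f_obs = 768.3 × 0.22942 = 176.3 THz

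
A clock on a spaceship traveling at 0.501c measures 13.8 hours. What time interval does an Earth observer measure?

Proper time Δt₀ = 13.8 hours
γ = 1/√(1 - 0.501²) = 1.1555
Δt = γΔt₀ = 1.1555 × 13.8 = 15.95 hours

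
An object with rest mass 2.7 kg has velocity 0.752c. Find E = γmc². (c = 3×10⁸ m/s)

γ = 1/√(1 - 0.752²) = 1.517
mc² = 2.7 × (3×10⁸)² = 2.430×10¹⁷ J
E = γmc² = 1.517 × 2.430×10¹⁷ = 3.686×10¹⁷ J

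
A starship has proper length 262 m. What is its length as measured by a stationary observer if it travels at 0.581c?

Proper length L₀ = 262 m
γ = 1/√(1 - 0.581²) = 1.229
L = L₀/γ = 262/1.229 = 213.2 m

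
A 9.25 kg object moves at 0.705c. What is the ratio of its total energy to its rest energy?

E = γmc², E₀ = mc²
E/E₀ = γ = 1/√(1 - 0.705²) = 1.410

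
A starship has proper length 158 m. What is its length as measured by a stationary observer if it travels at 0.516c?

Proper length L₀ = 158 m
γ = 1/√(1 - 0.516²) = 1.1674
L = L₀/γ = 158/1.1674 = 135.3 m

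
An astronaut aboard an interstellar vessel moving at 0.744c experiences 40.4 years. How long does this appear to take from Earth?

Proper time Δt₀ = 40.4 years
γ = 1/√(1 - 0.744²) = 1.4966
Δt = γΔt₀ = 1.4966 × 40.4 = 60.46 years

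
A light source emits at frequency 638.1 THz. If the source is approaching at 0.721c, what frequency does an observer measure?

β = v/c = 0.721
(1+β)/(1-β) = 1.721/0.279 = 6.168
Doppler factor = √(6.168) = 2.484
f_obs = 638.1 × 2.484 = 1585 THz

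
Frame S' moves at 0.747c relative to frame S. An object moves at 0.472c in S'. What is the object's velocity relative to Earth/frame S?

u = (u' + v)/(1 + u'v/c²)
Numerator: 0.472 + 0.747 = 1.219
Denominator: 1 + 0.352584 = 1.352584
u = 1.219/1.352584 = 0.9012c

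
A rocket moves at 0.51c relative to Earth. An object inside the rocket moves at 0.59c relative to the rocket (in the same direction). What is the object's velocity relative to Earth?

u = (u' + v)/(1 + u'v/c²)
Numerator: 0.59 + 0.51 = 1.1
Denominator: 1 + 0.3009 = 1.3009
u = 1.1/1.3009 = 0.8456c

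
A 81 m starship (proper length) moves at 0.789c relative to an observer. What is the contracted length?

Proper length L₀ = 81 m
γ = 1/√(1 - 0.789²) = 1.6276
L = L₀/γ = 81/1.6276 = 49.77 m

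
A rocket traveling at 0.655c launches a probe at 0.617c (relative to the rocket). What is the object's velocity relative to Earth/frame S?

u = (u' + v)/(1 + u'v/c²)
Numerator: 0.617 + 0.655 = 1.272
Denominator: 1 + 0.404135 = 1.404135
u = 1.272/1.404135 = 0.9059c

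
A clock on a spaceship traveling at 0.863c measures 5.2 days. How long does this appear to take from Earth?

Proper time Δt₀ = 5.2 days
γ = 1/√(1 - 0.863²) = 1.979
Δt = γΔt₀ = 1.979 × 5.2 = 10.29 days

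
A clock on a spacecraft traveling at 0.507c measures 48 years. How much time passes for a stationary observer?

Proper time Δt₀ = 48 years
γ = 1/√(1 - 0.507²) = 1.1602
Δt = γΔt₀ = 1.1602 × 48 = 55.69 years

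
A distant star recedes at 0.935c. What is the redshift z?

β = 0.935
(1+β)/(1-β) = 1.935/0.065 = 29.77
√(29.77) = 5.456
z = 5.456 - 1 = 4.456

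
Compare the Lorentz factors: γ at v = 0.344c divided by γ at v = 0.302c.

γ₁ = 1/√(1 - 0.344²) = 1.065
γ₂ = 1/√(1 - 0.302²) = 1.049
γ₁/γ₂ = 1.065/1.049 = 1.015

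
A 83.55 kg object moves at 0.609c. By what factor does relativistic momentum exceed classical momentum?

p_rel = γmv, p_class = mv
Ratio = γ = 1/√(1 - 0.609²) = 1.261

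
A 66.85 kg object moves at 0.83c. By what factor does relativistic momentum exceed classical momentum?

p_rel = γmv, p_class = mv
Ratio = γ = 1/√(1 - 0.83²) = 1.793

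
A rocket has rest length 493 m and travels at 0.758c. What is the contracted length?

Proper length L₀ = 493 m
γ = 1/√(1 - 0.758²) = 1.533
L = L₀/γ = 493/1.533 = 321.6 m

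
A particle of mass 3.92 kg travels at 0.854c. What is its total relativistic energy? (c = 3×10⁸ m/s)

γ = 1/√(1 - 0.854²) = 1.922
mc² = 3.92 × (3×10⁸)² = 3.528×10¹⁷ J
E = γmc² = 1.922 × 3.528×10¹⁷ = 6.781×10¹⁷ J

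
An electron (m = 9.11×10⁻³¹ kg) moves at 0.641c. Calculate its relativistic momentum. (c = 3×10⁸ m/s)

γ = 1/√(1 - 0.641²) = 1.3029
v = 0.641 × 3×10⁸ = 1.923×10⁸ m/s
p = γmv = 1.3029 × 9.11×10⁻³¹ × 1.923×10⁸ = 2.282×10⁻²² kg·m/s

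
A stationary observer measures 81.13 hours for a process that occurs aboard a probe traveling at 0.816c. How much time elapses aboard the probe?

Dilated time Δt = 81.13 hours
γ = 1/√(1 - 0.816²) = 1.730
Δt₀ = Δt/γ = 81.13/1.730 = 46.90 hours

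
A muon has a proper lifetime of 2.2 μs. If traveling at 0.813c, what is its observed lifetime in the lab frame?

Proper lifetime τ₀ = 2.2 μs
γ = 1/√(1 - 0.813²) = 1.7174
τ = γτ₀ = 1.7174 × 2.2 μs = 3.778 μs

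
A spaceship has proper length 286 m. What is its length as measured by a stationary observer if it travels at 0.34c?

Proper length L₀ = 286 m
γ = 1/√(1 - 0.34²) = 1.063
L = L₀/γ = 286/1.063 = 269.0 m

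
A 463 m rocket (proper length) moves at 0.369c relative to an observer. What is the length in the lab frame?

Proper length L₀ = 463 m
γ = 1/√(1 - 0.369²) = 1.076
L = L₀/γ = 463/1.076 = 430.3 m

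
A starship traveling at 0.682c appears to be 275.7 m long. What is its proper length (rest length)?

Contracted length L = 275.7 m
γ = 1/√(1 - 0.682²) = 1.3673
L₀ = γL = 1.3673 × 275.7 = 377.0 m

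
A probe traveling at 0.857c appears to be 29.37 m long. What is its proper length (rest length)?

Contracted length L = 29.37 m
γ = 1/√(1 - 0.857²) = 1.94056
L₀ = γL = 1.94056 × 29.37 = 56.99 m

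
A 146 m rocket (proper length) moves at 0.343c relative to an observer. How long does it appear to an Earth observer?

Proper length L₀ = 146 m
γ = 1/√(1 - 0.343²) = 1.065
L = L₀/γ = 146/1.065 = 137.1 m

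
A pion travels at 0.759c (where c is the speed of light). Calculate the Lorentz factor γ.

v/c = 0.759, so (v/c)² = 0.576081
1 - (v/c)² = 0.423919
γ = 1/√(0.423919) = 1.536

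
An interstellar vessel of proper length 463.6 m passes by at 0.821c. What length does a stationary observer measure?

Proper length L₀ = 463.6 m
γ = 1/√(1 - 0.821²) = 1.7515
L = L₀/γ = 463.6/1.7515 = 264.7 m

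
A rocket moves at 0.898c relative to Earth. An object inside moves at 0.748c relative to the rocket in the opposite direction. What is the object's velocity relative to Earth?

Object's velocity in rocket frame is u' = -0.748c
u = (u' + v)/(1 + u'v/c²) = (v - 0.748)/(1 - 0.748·v/c²)
Numerator: 0.898 - 0.748 = 0.15
Denominator: 1 - 0.671704 = 0.328296
u = 0.15/0.328296 = 0.4569c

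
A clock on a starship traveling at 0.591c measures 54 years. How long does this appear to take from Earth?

Proper time Δt₀ = 54 years
γ = 1/√(1 - 0.591²) = 1.2397
Δt = γΔt₀ = 1.2397 × 54 = 66.94 years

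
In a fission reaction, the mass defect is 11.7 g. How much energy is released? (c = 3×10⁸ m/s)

Convert mass defect: Δm = 11.7 g = 0.0117 kg
E = Δm·c² = 0.0117 × (3×10⁸)²
= 0.0117 × 9×10¹⁶ = 1.053×10¹⁵ J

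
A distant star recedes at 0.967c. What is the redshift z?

β = 0.967
(1+β)/(1-β) = 1.967/0.033 = 59.606
√(59.606) = 7.720
z = 7.720 - 1 = 6.720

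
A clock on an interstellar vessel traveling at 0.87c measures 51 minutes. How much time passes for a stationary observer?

Proper time Δt₀ = 51 minutes
γ = 1/√(1 - 0.87²) = 2.028
Δt = γΔt₀ = 2.028 × 51 = 103.4 minutes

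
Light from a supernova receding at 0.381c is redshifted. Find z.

β = 0.381
(1+β)/(1-β) = 1.381/0.619 = 2.231
√(2.231) = 1.4937
z = 1.4937 - 1 = 0.4937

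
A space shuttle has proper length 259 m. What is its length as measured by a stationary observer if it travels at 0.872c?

Proper length L₀ = 259 m
γ = 1/√(1 - 0.872²) = 2.043
L = L₀/γ = 259/2.043 = 126.8 m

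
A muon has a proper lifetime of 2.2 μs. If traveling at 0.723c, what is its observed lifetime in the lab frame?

Proper lifetime τ₀ = 2.2 μs
γ = 1/√(1 - 0.723²) = 1.447496
τ = γτ₀ = 1.447496 × 2.2 μs = 3.184 μs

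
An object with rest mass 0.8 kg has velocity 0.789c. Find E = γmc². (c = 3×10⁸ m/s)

γ = 1/√(1 - 0.789²) = 1.628
mc² = 0.8 × (3×10⁸)² = 7.200×10¹⁶ J
E = γmc² = 1.628 × 7.200×10¹⁶ = 1.172×10¹⁷ J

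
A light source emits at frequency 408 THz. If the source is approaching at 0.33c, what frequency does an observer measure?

β = v/c = 0.33
(1+β)/(1-β) = 1.33/0.67 = 1.985
Doppler factor = √(1.985) = 1.4089
f_obs = 408 × 1.4089 = 574.8 THz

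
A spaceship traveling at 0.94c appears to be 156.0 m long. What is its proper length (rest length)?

Contracted length L = 156.0 m
γ = 1/√(1 - 0.94²) = 2.931
L₀ = γL = 2.931 × 156.0 = 457.2 m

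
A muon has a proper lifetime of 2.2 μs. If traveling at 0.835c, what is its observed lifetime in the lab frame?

Proper lifetime τ₀ = 2.2 μs
γ = 1/√(1 - 0.835²) = 1.8174
τ = γτ₀ = 1.8174 × 2.2 μs = 3.998 μs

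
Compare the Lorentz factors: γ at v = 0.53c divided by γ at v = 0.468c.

γ₁ = 1/√(1 - 0.53²) = 1.179
γ₂ = 1/√(1 - 0.468²) = 1.132
γ₁/γ₂ = 1.179/1.132 = 1.042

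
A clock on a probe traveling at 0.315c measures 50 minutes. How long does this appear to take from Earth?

Proper time Δt₀ = 50 minutes
γ = 1/√(1 - 0.315²) = 1.0536
Δt = γΔt₀ = 1.0536 × 50 = 52.68 minutes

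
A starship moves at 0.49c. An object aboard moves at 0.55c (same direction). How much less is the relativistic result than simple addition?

Classical: u' + v = 0.55 + 0.49 = 1.04c
Relativistic: u = (0.55 + 0.49)/(1 + 0.2695) = 1.04/1.2695 = 0.8192c
Difference: 1.04 - 0.8192 = 0.2208c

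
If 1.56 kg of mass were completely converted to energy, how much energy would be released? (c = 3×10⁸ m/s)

Using E = mc²:
c² = (3×10⁸)² = 9×10¹⁶ m²/s²
E = 1.56 × 9×10¹⁶ = 1.404×10¹⁷ J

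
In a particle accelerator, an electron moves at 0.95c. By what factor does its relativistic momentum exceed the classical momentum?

p_rel = γmv, p_class = mv
Ratio = γ = 1/√(1 - 0.95²)
= 1/√(0.0975) = 3.203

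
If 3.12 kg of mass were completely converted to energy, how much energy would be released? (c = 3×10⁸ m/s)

Using E = mc²:
c² = (3×10⁸)² = 9×10¹⁶ m²/s²
E = 3.12 × 9×10¹⁶ = 2.808×10¹⁷ J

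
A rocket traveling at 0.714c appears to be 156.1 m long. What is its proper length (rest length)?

Contracted length L = 156.1 m
γ = 1/√(1 - 0.714²) = 1.4283
L₀ = γL = 1.4283 × 156.1 = 223.0 m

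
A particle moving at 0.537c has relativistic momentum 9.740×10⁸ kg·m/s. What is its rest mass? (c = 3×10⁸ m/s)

γ = 1/√(1 - 0.537²) = 1.1854
v = 0.537 × 3×10⁸ = 1.611×10⁸ m/s
m = p/(γv) = 9.740×10⁸/(1.1854 × 1.611×10⁸) = 5.100 kg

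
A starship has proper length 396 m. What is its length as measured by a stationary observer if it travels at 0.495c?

Proper length L₀ = 396 m
γ = 1/√(1 - 0.495²) = 1.1509
L = L₀/γ = 396/1.1509 = 344.1 m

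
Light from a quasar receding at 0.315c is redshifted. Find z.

β = 0.315
(1+β)/(1-β) = 1.315/0.685 = 1.9197
√(1.9197) = 1.3855
z = 1.3855 - 1 = 0.3855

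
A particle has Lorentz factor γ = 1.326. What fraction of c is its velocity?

From γ = 1/√(1 - v²/c²):
1/γ² = 1/1.326² = 0.5687
v²/c² = 1 - 0.5687 = 0.4313
v/c = √(0.4313) = 0.6567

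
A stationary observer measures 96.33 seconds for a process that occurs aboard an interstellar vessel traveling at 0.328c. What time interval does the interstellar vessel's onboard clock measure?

Dilated time Δt = 96.33 seconds
γ = 1/√(1 - 0.328²) = 1.0586
Δt₀ = Δt/γ = 96.33/1.0586 = 91.00 seconds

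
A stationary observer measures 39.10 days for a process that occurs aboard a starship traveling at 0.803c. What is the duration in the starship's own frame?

Dilated time Δt = 39.10 days
γ = 1/√(1 - 0.803²) = 1.678
Δt₀ = Δt/γ = 39.10/1.678 = 23.30 days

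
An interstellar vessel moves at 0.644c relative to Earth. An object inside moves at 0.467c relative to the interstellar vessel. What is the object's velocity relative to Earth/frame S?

u = (u' + v)/(1 + u'v/c²)
Numerator: 0.467 + 0.644 = 1.111
Denominator: 1 + 0.300748 = 1.300748
u = 1.111/1.300748 = 0.8541c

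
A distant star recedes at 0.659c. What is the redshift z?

β = 0.659
(1+β)/(1-β) = 1.659/0.341 = 4.865
√(4.865) = 2.206
z = 2.206 - 1 = 1.206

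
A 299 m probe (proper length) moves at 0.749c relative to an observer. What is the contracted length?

Proper length L₀ = 299 m
γ = 1/√(1 - 0.749²) = 1.509
L = L₀/γ = 299/1.509 = 198.1 m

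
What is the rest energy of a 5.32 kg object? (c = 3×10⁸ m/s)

c² = (3×10⁸)² = 9.000×10¹⁶ m²/s²
E₀ = mc² = 5.32 × 9.000×10¹⁶ = 4.788×10¹⁷ J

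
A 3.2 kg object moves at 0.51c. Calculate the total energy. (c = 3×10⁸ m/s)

γ = 1/√(1 - 0.51²) = 1.1626
mc² = 3.2 × (3×10⁸)² = 2.880×10¹⁷ J
E = γmc² = 1.1626 × 2.880×10¹⁷ = 3.348×10¹⁷ J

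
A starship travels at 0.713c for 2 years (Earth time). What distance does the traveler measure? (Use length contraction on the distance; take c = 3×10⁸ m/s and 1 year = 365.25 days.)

Earth distance: d = v × t = 0.713c × 2 yr = 1.3500×10¹⁶ m
γ = 1.4262
d' = d/γ = 1.3500×10¹⁶/1.4262 = 9.466×10¹⁵ m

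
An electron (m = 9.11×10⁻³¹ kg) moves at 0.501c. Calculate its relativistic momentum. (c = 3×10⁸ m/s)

γ = 1/√(1 - 0.501²) = 1.1555
v = 0.501 × 3×10⁸ = 1.503×10⁸ m/s
p = γmv = 1.1555 × 9.11×10⁻³¹ × 1.503×10⁸ = 1.582×10⁻²² kg·m/s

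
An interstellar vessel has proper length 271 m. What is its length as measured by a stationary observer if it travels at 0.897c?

Proper length L₀ = 271 m
γ = 1/√(1 - 0.897²) = 2.262
L = L₀/γ = 271/2.262 = 119.8 m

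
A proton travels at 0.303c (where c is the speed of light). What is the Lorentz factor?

v/c = 0.303, so (v/c)² = 0.091809
1 - (v/c)² = 0.908191
γ = 1/√(0.908191) = 1.049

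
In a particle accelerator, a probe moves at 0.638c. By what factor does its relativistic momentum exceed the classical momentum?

p_rel = γmv, p_class = mv
Ratio = γ = 1/√(1 - 0.638²)
= 1/√(0.592956) = 1.299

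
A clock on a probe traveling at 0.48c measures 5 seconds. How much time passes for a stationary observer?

Proper time Δt₀ = 5 seconds
γ = 1/√(1 - 0.48²) = 1.140
Δt = γΔt₀ = 1.140 × 5 = 5.700 seconds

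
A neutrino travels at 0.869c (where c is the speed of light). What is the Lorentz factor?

v/c = 0.869, so (v/c)² = 0.755161
1 - (v/c)² = 0.244839
γ = 1/√(0.244839) = 2.021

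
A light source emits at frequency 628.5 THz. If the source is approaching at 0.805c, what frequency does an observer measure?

β = v/c = 0.805
(1+β)/(1-β) = 1.805/0.195 = 9.256
Doppler factor = √(9.256) = 3.042
f_obs = 628.5 × 3.042 = 1912 THz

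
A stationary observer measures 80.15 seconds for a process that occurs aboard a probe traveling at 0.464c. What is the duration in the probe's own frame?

Dilated time Δt = 80.15 seconds
γ = 1/√(1 - 0.464²) = 1.1289
Δt₀ = Δt/γ = 80.15/1.1289 = 71.00 seconds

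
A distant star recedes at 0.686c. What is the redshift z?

β = 0.686
(1+β)/(1-β) = 1.686/0.314 = 5.369
√(5.369) = 2.317
z = 2.317 - 1 = 1.317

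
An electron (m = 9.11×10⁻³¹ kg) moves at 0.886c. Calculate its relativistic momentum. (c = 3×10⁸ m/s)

γ = 1/√(1 - 0.886²) = 2.1566
v = 0.886 × 3×10⁸ = 2.658×10⁸ m/s
p = γmv = 2.1566 × 9.11×10⁻³¹ × 2.658×10⁸ = 5.222×10⁻²² kg·m/s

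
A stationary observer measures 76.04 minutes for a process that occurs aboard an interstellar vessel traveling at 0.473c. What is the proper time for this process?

Dilated time Δt = 76.04 minutes
γ = 1/√(1 - 0.473²) = 1.135
Δt₀ = Δt/γ = 76.04/1.135 = 67.00 minutes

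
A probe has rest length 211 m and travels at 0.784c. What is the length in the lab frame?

Proper length L₀ = 211 m
γ = 1/√(1 - 0.784²) = 1.611
L = L₀/γ = 211/1.611 = 131.0 m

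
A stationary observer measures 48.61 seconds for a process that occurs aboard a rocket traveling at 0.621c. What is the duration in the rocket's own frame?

Dilated time Δt = 48.61 seconds
γ = 1/√(1 - 0.621²) = 1.276
Δt₀ = Δt/γ = 48.61/1.276 = 38.10 seconds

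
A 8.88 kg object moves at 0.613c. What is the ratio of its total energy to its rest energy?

E = γmc², E₀ = mc²
E/E₀ = γ = 1/√(1 - 0.613²) = 1.266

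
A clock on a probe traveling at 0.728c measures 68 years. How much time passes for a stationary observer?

Proper time Δt₀ = 68 years
γ = 1/√(1 - 0.728²) = 1.45863
Δt = γΔt₀ = 1.45863 × 68 = 99.19 years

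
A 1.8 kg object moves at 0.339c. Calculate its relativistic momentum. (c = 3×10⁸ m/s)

γ = 1/√(1 - 0.339²) = 1.063
v = 0.339 × 3×10⁸ = 1.017×10⁸ m/s
p = γmv = 1.063 × 1.8 × 1.017×10⁸ = 1.946×10⁸ kg·m/s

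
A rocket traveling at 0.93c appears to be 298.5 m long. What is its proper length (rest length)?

Contracted length L = 298.5 m
γ = 1/√(1 - 0.93²) = 2.7206
L₀ = γL = 2.7206 × 298.5 = 812.1 m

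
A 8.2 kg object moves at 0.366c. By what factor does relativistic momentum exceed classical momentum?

p_rel = γmv, p_class = mv
Ratio = γ = 1/√(1 - 0.366²) = 1.075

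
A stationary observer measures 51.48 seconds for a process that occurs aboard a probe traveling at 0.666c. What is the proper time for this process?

Dilated time Δt = 51.48 seconds
γ = 1/√(1 - 0.666²) = 1.3406
Δt₀ = Δt/γ = 51.48/1.3406 = 38.40 seconds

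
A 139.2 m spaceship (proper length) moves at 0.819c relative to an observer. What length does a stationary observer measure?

Proper length L₀ = 139.2 m
γ = 1/√(1 - 0.819²) = 1.7428
L = L₀/γ = 139.2/1.7428 = 79.87 m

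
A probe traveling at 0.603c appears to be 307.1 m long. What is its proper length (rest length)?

Contracted length L = 307.1 m
γ = 1/√(1 - 0.603²) = 1.25354
L₀ = γL = 1.25354 × 307.1 = 385.0 m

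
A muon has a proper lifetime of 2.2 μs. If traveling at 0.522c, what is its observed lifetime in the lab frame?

Proper lifetime τ₀ = 2.2 μs
γ = 1/√(1 - 0.522²) = 1.1724
τ = γτ₀ = 1.1724 × 2.2 μs = 2.579 μs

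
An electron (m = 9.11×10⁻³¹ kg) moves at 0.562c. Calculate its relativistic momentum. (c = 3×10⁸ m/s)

γ = 1/√(1 - 0.562²) = 1.209
v = 0.562 × 3×10⁸ = 1.686×10⁸ m/s
p = γmv = 1.209 × 9.11×10⁻³¹ × 1.686×10⁸ = 1.857×10⁻²² kg·m/s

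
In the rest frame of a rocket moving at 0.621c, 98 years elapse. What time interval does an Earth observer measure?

Proper time Δt₀ = 98 years
γ = 1/√(1 - 0.621²) = 1.276
Δt = γΔt₀ = 1.276 × 98 = 125.0 years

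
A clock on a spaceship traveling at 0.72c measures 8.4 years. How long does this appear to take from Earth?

Proper time Δt₀ = 8.4 years
γ = 1/√(1 - 0.72²) = 1.441
Δt = γΔt₀ = 1.441 × 8.4 = 12.10 years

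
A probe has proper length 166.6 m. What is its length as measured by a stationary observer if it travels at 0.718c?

Proper length L₀ = 166.6 m
γ = 1/√(1 - 0.718²) = 1.4367
L = L₀/γ = 166.6/1.4367 = 116.0 m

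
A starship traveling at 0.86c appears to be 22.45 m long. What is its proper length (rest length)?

Contracted length L = 22.45 m
γ = 1/√(1 - 0.86²) = 1.95965
L₀ = γL = 1.95965 × 22.45 = 43.99 m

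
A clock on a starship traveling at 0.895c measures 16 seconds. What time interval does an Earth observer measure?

Proper time Δt₀ = 16 seconds
γ = 1/√(1 - 0.895²) = 2.242
Δt = γΔt₀ = 2.242 × 16 = 35.87 seconds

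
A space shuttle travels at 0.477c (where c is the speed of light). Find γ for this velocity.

v/c = 0.477, so (v/c)² = 0.227529
1 - (v/c)² = 0.772471
γ = 1/√(0.772471) = 1.138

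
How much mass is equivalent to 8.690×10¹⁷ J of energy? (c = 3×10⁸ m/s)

From E = mc², we get m = E/c²
c² = (3×10⁸)² = 9×10¹⁶ m²/s²
m = 8.690×10¹⁷ / 9×10¹⁶ = 9.656 kg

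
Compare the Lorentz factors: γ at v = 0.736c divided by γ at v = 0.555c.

γ₁ = 1/√(1 - 0.736²) = 1.477
γ₂ = 1/√(1 - 0.555²) = 1.202
γ₁/γ₂ = 1.477/1.202 = 1.229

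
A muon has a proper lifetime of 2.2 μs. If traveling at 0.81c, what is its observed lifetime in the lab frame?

Proper lifetime τ₀ = 2.2 μs
γ = 1/√(1 - 0.81²) = 1.70523
τ = γτ₀ = 1.70523 × 2.2 μs = 3.752 μs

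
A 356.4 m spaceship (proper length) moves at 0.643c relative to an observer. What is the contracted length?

Proper length L₀ = 356.4 m
γ = 1/√(1 - 0.643²) = 1.3057
L = L₀/γ = 356.4/1.3057 = 273.0 m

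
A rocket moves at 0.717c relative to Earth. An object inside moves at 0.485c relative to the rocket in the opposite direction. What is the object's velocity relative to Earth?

Object's velocity in rocket frame is u' = -0.485c
u = (u' + v)/(1 + u'v/c²) = (v - 0.485)/(1 - 0.485·v/c²)
Numerator: 0.717 - 0.485 = 0.232
Denominator: 1 - 0.347745 = 0.652255
u = 0.232/0.652255 = 0.3557c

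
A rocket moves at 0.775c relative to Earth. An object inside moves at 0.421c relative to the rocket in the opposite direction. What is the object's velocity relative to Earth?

Object's velocity in rocket frame is u' = -0.421c
u = (u' + v)/(1 + u'v/c²) = (v - 0.421)/(1 - 0.421·v/c²)
Numerator: 0.775 - 0.421 = 0.354
Denominator: 1 - 0.326275 = 0.673725
u = 0.354/0.673725 = 0.5254c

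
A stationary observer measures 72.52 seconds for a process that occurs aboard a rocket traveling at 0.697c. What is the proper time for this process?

Dilated time Δt = 72.52 seconds
γ = 1/√(1 - 0.697²) = 1.3946
Δt₀ = Δt/γ = 72.52/1.3946 = 52.00 seconds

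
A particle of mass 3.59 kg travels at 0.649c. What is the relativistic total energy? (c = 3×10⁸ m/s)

γ = 1/√(1 - 0.649²) = 1.3144
mc² = 3.59 × (3×10⁸)² = 3.231×10¹⁷ J
E = γmc² = 1.3144 × 3.231×10¹⁷ = 4.247×10¹⁷ J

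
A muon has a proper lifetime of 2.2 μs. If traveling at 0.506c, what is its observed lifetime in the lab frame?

Proper lifetime τ₀ = 2.2 μs
γ = 1/√(1 - 0.506²) = 1.1594
τ = γτ₀ = 1.1594 × 2.2 μs = 2.551 μs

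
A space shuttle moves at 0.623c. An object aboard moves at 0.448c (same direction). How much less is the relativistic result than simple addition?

Classical: u' + v = 0.448 + 0.623 = 1.071c
Relativistic: u = (0.448 + 0.623)/(1 + 0.279104) = 1.071/1.279104 = 0.8373c
Difference: 1.071 - 0.8373 = 0.2337c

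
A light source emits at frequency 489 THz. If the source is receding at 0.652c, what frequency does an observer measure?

β = v/c = 0.652
(1-β)/(1+β) = 0.348/1.652 = 0.21065
Doppler factor = √(0.21065) = 0.45897
f_obs = 489 × 0.45897 = 224.4 THz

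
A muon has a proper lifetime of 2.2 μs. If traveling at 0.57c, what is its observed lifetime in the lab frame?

Proper lifetime τ₀ = 2.2 μs
γ = 1/√(1 - 0.57²) = 1.2171
τ = γτ₀ = 1.2171 × 2.2 μs = 2.678 μs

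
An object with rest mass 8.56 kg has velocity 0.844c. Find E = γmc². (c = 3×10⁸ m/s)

γ = 1/√(1 - 0.844²) = 1.864
mc² = 8.56 × (3×10⁸)² = 7.704×10¹⁷ J
E = γmc² = 1.864 × 7.704×10¹⁷ = 1.436×10¹⁸ J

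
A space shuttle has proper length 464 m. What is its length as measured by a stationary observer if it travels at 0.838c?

Proper length L₀ = 464 m
γ = 1/√(1 - 0.838²) = 1.8326
L = L₀/γ = 464/1.8326 = 253.2 m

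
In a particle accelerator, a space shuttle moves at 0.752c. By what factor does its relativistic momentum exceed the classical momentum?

p_rel = γmv, p_class = mv
Ratio = γ = 1/√(1 - 0.752²)
= 1/√(0.434496) = 1.517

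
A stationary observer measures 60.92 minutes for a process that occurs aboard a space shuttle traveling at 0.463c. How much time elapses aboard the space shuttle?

Dilated time Δt = 60.92 minutes
γ = 1/√(1 - 0.463²) = 1.1282
Δt₀ = Δt/γ = 60.92/1.1282 = 54.00 minutes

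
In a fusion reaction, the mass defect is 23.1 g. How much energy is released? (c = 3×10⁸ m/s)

Convert mass defect: Δm = 23.1 g = 0.0231 kg
E = Δm·c² = 0.0231 × (3×10⁸)²
= 0.0231 × 9×10¹⁶ = 2.079×10¹⁵ J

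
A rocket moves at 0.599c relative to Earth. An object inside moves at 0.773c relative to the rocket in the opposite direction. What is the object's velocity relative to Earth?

Object's velocity in rocket frame is u' = -0.773c
u = (u' + v)/(1 + u'v/c²) = (v - 0.773)/(1 - 0.773·v/c²)
Numerator: 0.599 - 0.773 = -0.174
Denominator: 1 - 0.463027 = 0.536973
u = -0.174/0.536973 = -0.3240c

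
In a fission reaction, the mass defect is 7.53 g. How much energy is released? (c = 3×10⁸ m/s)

Convert mass defect: Δm = 7.53 g = 0.00753 kg
E = Δm·c² = 0.00753 × (3×10⁸)²
= 0.00753 × 9×10¹⁶ = 6.777×10¹⁴ J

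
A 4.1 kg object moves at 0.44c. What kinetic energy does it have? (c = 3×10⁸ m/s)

γ = 1/√(1 - 0.44²) = 1.11359
γ - 1 = 0.11359
KE = (γ-1)mc² = 0.11359 × 4.1 × (3×10⁸)² = 4.191×10¹⁶ J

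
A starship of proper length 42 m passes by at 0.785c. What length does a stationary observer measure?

Proper length L₀ = 42 m
γ = 1/√(1 - 0.785²) = 1.614
L = L₀/γ = 42/1.614 = 26.02 m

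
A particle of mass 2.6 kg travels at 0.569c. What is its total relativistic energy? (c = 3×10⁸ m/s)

γ = 1/√(1 - 0.569²) = 1.21605
mc² = 2.6 × (3×10⁸)² = 2.340×10¹⁷ J
E = γmc² = 1.21605 × 2.340×10¹⁷ = 2.846×10¹⁷ J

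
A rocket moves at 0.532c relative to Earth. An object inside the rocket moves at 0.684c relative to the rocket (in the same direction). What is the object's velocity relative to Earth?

u = (u' + v)/(1 + u'v/c²)
Numerator: 0.684 + 0.532 = 1.216
Denominator: 1 + 0.363888 = 1.363888
u = 1.216/1.363888 = 0.8916c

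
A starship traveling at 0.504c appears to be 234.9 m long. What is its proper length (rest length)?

Contracted length L = 234.9 m
γ = 1/√(1 - 0.504²) = 1.158
L₀ = γL = 1.158 × 234.9 = 272.0 m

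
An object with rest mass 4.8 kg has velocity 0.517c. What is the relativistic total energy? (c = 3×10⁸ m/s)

γ = 1/√(1 - 0.517²) = 1.1682
mc² = 4.8 × (3×10⁸)² = 4.320×10¹⁷ J
E = γmc² = 1.1682 × 4.320×10¹⁷ = 5.047×10¹⁷ J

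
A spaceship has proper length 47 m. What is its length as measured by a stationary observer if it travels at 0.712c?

Proper length L₀ = 47 m
γ = 1/√(1 - 0.712²) = 1.4241
L = L₀/γ = 47/1.4241 = 33.00 m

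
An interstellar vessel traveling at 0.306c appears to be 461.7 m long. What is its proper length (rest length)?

Contracted length L = 461.7 m
γ = 1/√(1 - 0.306²) = 1.0504
L₀ = γL = 1.0504 × 461.7 = 485.0 m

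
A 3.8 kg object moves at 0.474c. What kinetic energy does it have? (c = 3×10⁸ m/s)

γ = 1/√(1 - 0.474²) = 1.135686
γ - 1 = 0.135686
KE = (γ-1)mc² = 0.135686 × 3.8 × (3×10⁸)² = 4.640×10¹⁶ J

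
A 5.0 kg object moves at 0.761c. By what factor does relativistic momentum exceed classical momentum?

p_rel = γmv, p_class = mv
Ratio = γ = 1/√(1 - 0.761²) = 1.541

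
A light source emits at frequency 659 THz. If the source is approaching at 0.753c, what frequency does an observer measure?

β = v/c = 0.753
(1+β)/(1-β) = 1.753/0.247 = 7.097
Doppler factor = √(7.097) = 2.664
f_obs = 659 × 2.664 = 1756 THz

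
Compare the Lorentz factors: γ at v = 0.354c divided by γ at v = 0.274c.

γ₁ = 1/√(1 - 0.354²) = 1.069
γ₂ = 1/√(1 - 0.274²) = 1.040
γ₁/γ₂ = 1.069/1.040 = 1.028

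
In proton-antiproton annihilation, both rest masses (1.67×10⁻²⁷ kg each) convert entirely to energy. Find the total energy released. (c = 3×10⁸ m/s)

Both particles have the same rest mass, so total mass = 2m
E = 2m·c² = 2 × 1.67×10⁻²⁷ × (3×10⁸)²
= 2 × 1.67×10⁻²⁷ × 9×10¹⁶
= 3.006×10⁻¹⁰ J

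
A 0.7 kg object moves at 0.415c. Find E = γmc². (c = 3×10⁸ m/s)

γ = 1/√(1 - 0.415²) = 1.099
mc² = 0.7 × (3×10⁸)² = 6.300×10¹⁶ J
E = γmc² = 1.099 × 6.300×10¹⁶ = 6.924×10¹⁶ J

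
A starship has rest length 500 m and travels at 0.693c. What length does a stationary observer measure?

Proper length L₀ = 500 m
γ = 1/√(1 - 0.693²) = 1.387
L = L₀/γ = 500/1.387 = 360.5 m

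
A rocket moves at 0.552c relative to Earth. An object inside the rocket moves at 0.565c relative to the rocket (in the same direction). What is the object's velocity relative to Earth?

u = (u' + v)/(1 + u'v/c²)
Numerator: 0.565 + 0.552 = 1.117
Denominator: 1 + 0.31188 = 1.31188
u = 1.117/1.31188 = 0.8514c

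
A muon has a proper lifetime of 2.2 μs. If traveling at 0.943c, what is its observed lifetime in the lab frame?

Proper lifetime τ₀ = 2.2 μs
γ = 1/√(1 - 0.943²) = 3.005
τ = γτ₀ = 3.005 × 2.2 μs = 6.611 μs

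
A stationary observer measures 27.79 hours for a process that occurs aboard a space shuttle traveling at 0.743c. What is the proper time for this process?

Dilated time Δt = 27.79 hours
γ = 1/√(1 - 0.743²) = 1.494
Δt₀ = Δt/γ = 27.79/1.494 = 18.60 hours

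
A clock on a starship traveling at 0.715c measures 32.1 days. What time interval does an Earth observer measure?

Proper time Δt₀ = 32.1 days
γ = 1/√(1 - 0.715²) = 1.43036
Δt = γΔt₀ = 1.43036 × 32.1 = 45.91 days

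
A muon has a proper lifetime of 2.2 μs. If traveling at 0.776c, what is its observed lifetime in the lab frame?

Proper lifetime τ₀ = 2.2 μs
γ = 1/√(1 - 0.776²) = 1.5855
τ = γτ₀ = 1.5855 × 2.2 μs = 3.488 μs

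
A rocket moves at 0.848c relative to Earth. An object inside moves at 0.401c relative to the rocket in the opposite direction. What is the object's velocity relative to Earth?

Object's velocity in rocket frame is u' = -0.401c
u = (u' + v)/(1 + u'v/c²) = (v - 0.401)/(1 - 0.401·v/c²)
Numerator: 0.848 - 0.401 = 0.447
Denominator: 1 - 0.340048 = 0.659952
u = 0.447/0.659952 = 0.6773c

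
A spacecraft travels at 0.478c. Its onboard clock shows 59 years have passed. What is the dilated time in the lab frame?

Proper time Δt₀ = 59 years
γ = 1/√(1 - 0.478²) = 1.1385
Δt = γΔt₀ = 1.1385 × 59 = 67.17 years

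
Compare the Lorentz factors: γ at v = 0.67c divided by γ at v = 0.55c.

γ₁ = 1/√(1 - 0.67²) = 1.347
γ₂ = 1/√(1 - 0.55²) = 1.197
γ₁/γ₂ = 1.347/1.197 = 1.125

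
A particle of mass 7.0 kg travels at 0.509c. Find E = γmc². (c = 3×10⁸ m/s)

γ = 1/√(1 - 0.509²) = 1.1618
mc² = 7.0 × (3×10⁸)² = 6.300×10¹⁷ J
E = γmc² = 1.1618 × 6.300×10¹⁷ = 7.319×10¹⁷ J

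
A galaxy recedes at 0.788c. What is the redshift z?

β = 0.788
(1+β)/(1-β) = 1.788/0.212 = 8.434
√(8.434) = 2.904
z = 2.904 - 1 = 1.904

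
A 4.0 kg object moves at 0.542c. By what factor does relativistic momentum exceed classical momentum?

p_rel = γmv, p_class = mv
Ratio = γ = 1/√(1 - 0.542²) = 1.190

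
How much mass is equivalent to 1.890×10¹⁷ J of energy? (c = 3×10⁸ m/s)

From E = mc², we get m = E/c²
c² = (3×10⁸)² = 9×10¹⁶ m²/s²
m = 1.890×10¹⁷ / 9×10¹⁶ = 2.100 kg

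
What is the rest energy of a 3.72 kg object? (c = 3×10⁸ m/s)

c² = (3×10⁸)² = 9.000×10¹⁶ m²/s²
E₀ = mc² = 3.72 × 9.000×10¹⁶ = 3.348×10¹⁷ J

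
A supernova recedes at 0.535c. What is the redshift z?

β = 0.535
(1+β)/(1-β) = 1.535/0.465 = 3.301
√(3.301) = 1.8169
z = 1.8169 - 1 = 0.8169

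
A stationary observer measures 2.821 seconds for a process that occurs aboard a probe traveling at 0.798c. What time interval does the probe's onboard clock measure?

Dilated time Δt = 2.821 seconds
γ = 1/√(1 - 0.798²) = 1.659
Δt₀ = Δt/γ = 2.821/1.659 = 1.700 seconds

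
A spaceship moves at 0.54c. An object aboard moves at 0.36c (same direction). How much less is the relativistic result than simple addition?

Classical: u' + v = 0.36 + 0.54 = 0.9c
Relativistic: u = (0.36 + 0.54)/(1 + 0.1944) = 0.9/1.1944 = 0.7535c
Difference: 0.9 - 0.7535 = 0.1465c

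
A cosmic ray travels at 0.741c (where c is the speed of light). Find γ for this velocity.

v/c = 0.741, so (v/c)² = 0.549081
1 - (v/c)² = 0.450919
γ = 1/√(0.450919) = 1.489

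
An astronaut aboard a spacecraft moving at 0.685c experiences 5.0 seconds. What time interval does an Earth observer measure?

Proper time Δt₀ = 5.0 seconds
γ = 1/√(1 - 0.685²) = 1.3726
Δt = γΔt₀ = 1.3726 × 5.0 = 6.863 seconds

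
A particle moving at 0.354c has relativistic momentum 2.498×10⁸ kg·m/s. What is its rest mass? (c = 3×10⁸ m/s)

γ = 1/√(1 - 0.354²) = 1.069
v = 0.354 × 3×10⁸ = 1.062×10⁸ m/s
m = p/(γv) = 2.498×10⁸/(1.069 × 1.062×10⁸) = 2.200 kg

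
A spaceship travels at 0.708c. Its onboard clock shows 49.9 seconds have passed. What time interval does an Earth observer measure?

Proper time Δt₀ = 49.9 seconds
γ = 1/√(1 - 0.708²) = 1.416
Δt = γΔt₀ = 1.416 × 49.9 = 70.66 seconds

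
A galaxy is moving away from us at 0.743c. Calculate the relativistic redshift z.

β = 0.743
(1+β)/(1-β) = 1.743/0.257 = 6.782
√(6.782) = 2.604
z = 2.604 - 1 = 1.604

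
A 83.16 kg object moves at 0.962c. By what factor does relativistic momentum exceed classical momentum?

p_rel = γmv, p_class = mv
Ratio = γ = 1/√(1 - 0.962²) = 3.662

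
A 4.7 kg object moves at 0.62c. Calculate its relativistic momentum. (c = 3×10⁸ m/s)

γ = 1/√(1 - 0.62²) = 1.2745
v = 0.62 × 3×10⁸ = 1.860×10⁸ m/s
p = γmv = 1.2745 × 4.7 × 1.860×10⁸ = 1.114×10⁹ kg·m/s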